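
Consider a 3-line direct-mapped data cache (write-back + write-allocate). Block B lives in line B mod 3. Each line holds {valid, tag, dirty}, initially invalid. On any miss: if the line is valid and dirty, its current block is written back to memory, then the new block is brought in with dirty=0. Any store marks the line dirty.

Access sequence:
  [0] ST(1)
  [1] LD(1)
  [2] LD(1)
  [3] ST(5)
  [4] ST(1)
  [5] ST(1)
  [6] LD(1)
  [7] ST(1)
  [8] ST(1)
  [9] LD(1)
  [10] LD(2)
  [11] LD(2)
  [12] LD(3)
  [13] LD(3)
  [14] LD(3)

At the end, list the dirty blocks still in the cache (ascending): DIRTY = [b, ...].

0: W B1 -> L1 miss  d=D]
1: R B1 -> L1 hit  d=D]
2: R B1 -> L1 hit  d=D]
3: W B5 -> L2 miss  d=D]
4: W B1 -> L1 hit  d=D]
5: W B1 -> L1 hit  d=D]
6: R B1 -> L1 hit  d=D]
7: W B1 -> L1 hit  d=D]
8: W B1 -> L1 hit  d=D]
9: R B1 -> L1 hit  d=D]
10: R B2 -> L2 miss wb->B5  d=-]
11: R B2 -> L2 hit  d=-]
12: R B3 -> L0 miss  d=-]
13: R B3 -> L0 hit  d=-]
14: R B3 -> L0 hit  d=-]

DIRTY = [1]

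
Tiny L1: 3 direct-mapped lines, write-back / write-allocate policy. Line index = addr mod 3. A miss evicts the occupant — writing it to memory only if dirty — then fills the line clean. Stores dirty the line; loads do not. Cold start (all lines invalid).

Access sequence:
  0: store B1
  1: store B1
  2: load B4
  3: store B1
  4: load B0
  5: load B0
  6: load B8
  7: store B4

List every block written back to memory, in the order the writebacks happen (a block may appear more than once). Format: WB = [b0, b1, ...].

WB = [1, 1]

0: W B1 -> L1 miss  d=D]
1: W B1 -> L1 hit  d=D]
2: R B4 -> L1 miss wb->B1  d=-]
3: W B1 -> L1 miss  d=D]
4: R B0 -> L0 miss  d=-]
5: R B0 -> L0 hit  d=-]
6: R B8 -> L2 miss  d=-]
7: W B4 -> L1 miss wb->B1  d=D]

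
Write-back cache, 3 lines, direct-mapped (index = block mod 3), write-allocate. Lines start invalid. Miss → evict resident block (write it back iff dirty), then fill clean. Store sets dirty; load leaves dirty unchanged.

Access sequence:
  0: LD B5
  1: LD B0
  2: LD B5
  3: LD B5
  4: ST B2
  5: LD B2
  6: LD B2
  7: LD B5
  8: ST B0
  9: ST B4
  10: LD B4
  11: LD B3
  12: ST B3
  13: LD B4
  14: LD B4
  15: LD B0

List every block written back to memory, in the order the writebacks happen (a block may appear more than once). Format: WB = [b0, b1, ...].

0: R B5 -> L2 miss  d=-]
1: R B0 -> L0 miss  d=-]
2: R B5 -> L2 hit  d=-]
3: R B5 -> L2 hit  d=-]
4: W B2 -> L2 miss  d=D]
5: R B2 -> L2 hit  d=D]
6: R B2 -> L2 hit  d=D]
7: R B5 -> L2 miss wb->B2  d=-]
8: W B0 -> L0 hit  d=D]
9: W B4 -> L1 miss  d=D]
10: R B4 -> L1 hit  d=D]
11: R B3 -> L0 miss wb->B0  d=-]
12: W B3 -> L0 hit  d=D]
13: R B4 -> L1 hit  d=D]
14: R B4 -> L1 hit  d=D]
15: R B0 -> L0 miss wb->B3  d=-]

WB = [2, 0, 3]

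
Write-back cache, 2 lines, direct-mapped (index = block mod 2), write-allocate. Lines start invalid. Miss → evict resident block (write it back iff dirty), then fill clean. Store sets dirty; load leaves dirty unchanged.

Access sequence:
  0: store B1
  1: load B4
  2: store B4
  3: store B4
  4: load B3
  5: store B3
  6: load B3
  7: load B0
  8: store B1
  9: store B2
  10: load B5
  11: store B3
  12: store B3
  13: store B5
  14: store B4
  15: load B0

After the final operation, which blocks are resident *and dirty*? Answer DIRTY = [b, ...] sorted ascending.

DIRTY = [5]

  0 | W B1 → L1 miss [D]
  1 | R B4 → L0 miss [-]
  2 | W B4 → L0 hit [D]
  3 | W B4 → L0 hit [D]
  4 | R B3 → L1 miss wb→B1 [-]
  5 | W B3 → L1 hit [D]
  6 | R B3 → L1 hit [D]
  7 | R B0 → L0 miss wb→B4 [-]
  8 | W B1 → L1 miss wb→B3 [D]
  9 | W B2 → L0 miss [D]
  10 | R B5 → L1 miss wb→B1 [-]
  11 | W B3 → L1 miss [D]
  12 | W B3 → L1 hit [D]
  13 | W B5 → L1 miss wb→B3 [D]
  14 | W B4 → L0 miss wb→B2 [D]
  15 | R B0 → L0 miss wb→B4 [-]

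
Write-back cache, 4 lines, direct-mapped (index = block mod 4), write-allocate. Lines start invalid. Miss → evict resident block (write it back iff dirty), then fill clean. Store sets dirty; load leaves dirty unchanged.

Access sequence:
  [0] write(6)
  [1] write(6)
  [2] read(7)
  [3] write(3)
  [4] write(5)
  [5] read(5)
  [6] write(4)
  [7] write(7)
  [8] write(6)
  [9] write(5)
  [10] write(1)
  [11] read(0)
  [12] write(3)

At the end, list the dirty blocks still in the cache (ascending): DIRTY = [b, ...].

0: W B6 -> L2 miss  d=D]
1: W B6 -> L2 hit  d=D]
2: R B7 -> L3 miss  d=-]
3: W B3 -> L3 miss  d=D]
4: W B5 -> L1 miss  d=D]
5: R B5 -> L1 hit  d=D]
6: W B4 -> L0 miss  d=D]
7: W B7 -> L3 miss wb->B3  d=D]
8: W B6 -> L2 hit  d=D]
9: W B5 -> L1 hit  d=D]
10: W B1 -> L1 miss wb->B5  d=D]
11: R B0 -> L0 miss wb->B4  d=-]
12: W B3 -> L3 miss wb->B7  d=D]

DIRTY = [1, 3, 6]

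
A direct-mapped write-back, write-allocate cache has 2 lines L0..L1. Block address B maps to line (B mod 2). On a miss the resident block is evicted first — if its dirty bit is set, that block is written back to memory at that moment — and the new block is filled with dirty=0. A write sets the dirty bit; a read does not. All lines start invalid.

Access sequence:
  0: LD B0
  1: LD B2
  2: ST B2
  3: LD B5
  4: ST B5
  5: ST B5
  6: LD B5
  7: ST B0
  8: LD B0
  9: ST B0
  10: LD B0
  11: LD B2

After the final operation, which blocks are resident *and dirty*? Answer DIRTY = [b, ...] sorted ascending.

DIRTY = [5]

  0 | R B0 → L0 miss [-]
  1 | R B2 → L0 miss [-]
  2 | W B2 → L0 hit [D]
  3 | R B5 → L1 miss [-]
  4 | W B5 → L1 hit [D]
  5 | W B5 → L1 hit [D]
  6 | R B5 → L1 hit [D]
  7 | W B0 → L0 miss wb→B2 [D]
  8 | R B0 → L0 hit [D]
  9 | W B0 → L0 hit [D]
  10 | R B0 → L0 hit [D]
  11 | R B2 → L0 miss wb→B0 [-]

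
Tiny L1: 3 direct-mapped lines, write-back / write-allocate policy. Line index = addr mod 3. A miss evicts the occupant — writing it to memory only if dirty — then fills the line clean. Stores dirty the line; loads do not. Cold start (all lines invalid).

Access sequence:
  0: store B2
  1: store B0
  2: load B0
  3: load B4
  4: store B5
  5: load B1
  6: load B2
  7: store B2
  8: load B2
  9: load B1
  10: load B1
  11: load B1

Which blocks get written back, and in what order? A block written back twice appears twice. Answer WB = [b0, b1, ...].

  0 | W B2 → L2 miss [D]
  1 | W B0 → L0 miss [D]
  2 | R B0 → L0 hit [D]
  3 | R B4 → L1 miss [-]
  4 | W B5 → L2 miss wb→B2 [D]
  5 | R B1 → L1 miss [-]
  6 | R B2 → L2 miss wb→B5 [-]
  7 | W B2 → L2 hit [D]
  8 | R B2 → L2 hit [D]
  9 | R B1 → L1 hit [-]
  10 | R B1 → L1 hit [-]
  11 | R B1 → L1 hit [-]

WB = [2, 5]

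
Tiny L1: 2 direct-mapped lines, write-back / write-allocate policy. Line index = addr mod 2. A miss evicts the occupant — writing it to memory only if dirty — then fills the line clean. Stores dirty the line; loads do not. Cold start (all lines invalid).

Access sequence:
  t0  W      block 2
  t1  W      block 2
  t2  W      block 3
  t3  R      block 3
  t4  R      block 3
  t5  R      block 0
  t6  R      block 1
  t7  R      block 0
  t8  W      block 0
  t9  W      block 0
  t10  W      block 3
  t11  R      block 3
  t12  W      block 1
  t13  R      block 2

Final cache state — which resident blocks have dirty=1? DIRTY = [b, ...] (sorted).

DIRTY = [1]

0: W B2 → L0 miss [D]
1: W B2 → L0 hit [D]
2: W B3 → L1 miss [D]
3: R B3 → L1 hit [D]
4: R B3 → L1 hit [D]
5: R B0 → L0 miss wb→B2 [-]
6: R B1 → L1 miss wb→B3 [-]
7: R B0 → L0 hit [-]
8: W B0 → L0 hit [D]
9: W B0 → L0 hit [D]
10: W B3 → L1 miss [D]
11: R B3 → L1 hit [D]
12: W B1 → L1 miss wb→B3 [D]
13: R B2 → L0 miss wb→B0 [-]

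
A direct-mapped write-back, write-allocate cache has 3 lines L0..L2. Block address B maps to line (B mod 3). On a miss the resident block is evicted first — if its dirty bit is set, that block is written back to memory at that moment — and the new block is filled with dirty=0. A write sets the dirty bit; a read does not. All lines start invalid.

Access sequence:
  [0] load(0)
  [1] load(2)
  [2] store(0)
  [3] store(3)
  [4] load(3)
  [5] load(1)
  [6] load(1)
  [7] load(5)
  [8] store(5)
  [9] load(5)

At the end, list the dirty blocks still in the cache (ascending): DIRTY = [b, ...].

DIRTY = [3, 5]

0: R B0 → L0 miss [-]
1: R B2 → L2 miss [-]
2: W B0 → L0 hit [D]
3: W B3 → L0 miss wb→B0 [D]
4: R B3 → L0 hit [D]
5: R B1 → L1 miss [-]
6: R B1 → L1 hit [-]
7: R B5 → L2 miss [-]
8: W B5 → L2 hit [D]
9: R B5 → L2 hit [D]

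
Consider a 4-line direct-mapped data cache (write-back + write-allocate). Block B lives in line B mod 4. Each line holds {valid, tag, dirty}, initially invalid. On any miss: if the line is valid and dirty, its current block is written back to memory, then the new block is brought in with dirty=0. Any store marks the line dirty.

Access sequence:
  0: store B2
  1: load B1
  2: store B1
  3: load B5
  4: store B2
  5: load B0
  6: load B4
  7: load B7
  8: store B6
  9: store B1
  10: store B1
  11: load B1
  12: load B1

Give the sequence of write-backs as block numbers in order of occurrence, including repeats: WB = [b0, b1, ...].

  0 | W B2 → L2 miss [D]
  1 | R B1 → L1 miss [-]
  2 | W B1 → L1 hit [D]
  3 | R B5 → L1 miss wb→B1 [-]
  4 | W B2 → L2 hit [D]
  5 | R B0 → L0 miss [-]
  6 | R B4 → L0 miss [-]
  7 | R B7 → L3 miss [-]
  8 | W B6 → L2 miss wb→B2 [D]
  9 | W B1 → L1 miss [D]
  10 | W B1 → L1 hit [D]
  11 | R B1 → L1 hit [D]
  12 | R B1 → L1 hit [D]

WB = [1, 2]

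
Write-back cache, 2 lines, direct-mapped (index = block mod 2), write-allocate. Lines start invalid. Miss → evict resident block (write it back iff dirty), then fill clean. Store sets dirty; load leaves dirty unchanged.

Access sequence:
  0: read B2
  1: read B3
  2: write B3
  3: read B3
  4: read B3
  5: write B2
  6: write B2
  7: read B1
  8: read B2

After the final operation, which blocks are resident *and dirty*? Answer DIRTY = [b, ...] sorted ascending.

DIRTY = [2]

0: R B2 -> L0 miss  d=-]
1: R B3 -> L1 miss  d=-]
2: W B3 -> L1 hit  d=D]
3: R B3 -> L1 hit  d=D]
4: R B3 -> L1 hit  d=D]
5: W B2 -> L0 hit  d=D]
6: W B2 -> L0 hit  d=D]
7: R B1 -> L1 miss wb->B3  d=-]
8: R B2 -> L0 hit  d=D]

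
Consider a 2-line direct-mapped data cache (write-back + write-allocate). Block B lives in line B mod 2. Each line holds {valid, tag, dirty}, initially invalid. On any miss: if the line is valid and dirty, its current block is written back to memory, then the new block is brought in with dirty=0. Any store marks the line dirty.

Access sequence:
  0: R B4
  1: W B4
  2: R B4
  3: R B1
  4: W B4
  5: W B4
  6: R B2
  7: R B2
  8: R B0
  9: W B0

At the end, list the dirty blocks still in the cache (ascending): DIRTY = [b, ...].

0: R B4 -> L0 miss  d=-]
1: W B4 -> L0 hit  d=D]
2: R B4 -> L0 hit  d=D]
3: R B1 -> L1 miss  d=-]
4: W B4 -> L0 hit  d=D]
5: W B4 -> L0 hit  d=D]
6: R B2 -> L0 miss wb->B4  d=-]
7: R B2 -> L0 hit  d=-]
8: R B0 -> L0 miss  d=-]
9: W B0 -> L0 hit  d=D]

DIRTY = [0]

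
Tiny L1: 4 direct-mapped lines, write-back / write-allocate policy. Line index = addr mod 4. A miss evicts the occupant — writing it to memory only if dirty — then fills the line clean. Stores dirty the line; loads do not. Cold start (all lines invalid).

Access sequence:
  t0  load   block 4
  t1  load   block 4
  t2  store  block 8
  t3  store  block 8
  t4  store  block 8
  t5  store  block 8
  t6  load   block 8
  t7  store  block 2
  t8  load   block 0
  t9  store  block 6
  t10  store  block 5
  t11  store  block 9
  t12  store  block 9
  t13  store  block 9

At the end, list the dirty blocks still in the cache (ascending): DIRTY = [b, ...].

DIRTY = [6, 9]

0: R B4 → L0 miss [-]
1: R B4 → L0 hit [-]
2: W B8 → L0 miss [D]
3: W B8 → L0 hit [D]
4: W B8 → L0 hit [D]
5: W B8 → L0 hit [D]
6: R B8 → L0 hit [D]
7: W B2 → L2 miss [D]
8: R B0 → L0 miss wb→B8 [-]
9: W B6 → L2 miss wb→B2 [D]
10: W B5 → L1 miss [D]
11: W B9 → L1 miss wb→B5 [D]
12: W B9 → L1 hit [D]
13: W B9 → L1 hit [D]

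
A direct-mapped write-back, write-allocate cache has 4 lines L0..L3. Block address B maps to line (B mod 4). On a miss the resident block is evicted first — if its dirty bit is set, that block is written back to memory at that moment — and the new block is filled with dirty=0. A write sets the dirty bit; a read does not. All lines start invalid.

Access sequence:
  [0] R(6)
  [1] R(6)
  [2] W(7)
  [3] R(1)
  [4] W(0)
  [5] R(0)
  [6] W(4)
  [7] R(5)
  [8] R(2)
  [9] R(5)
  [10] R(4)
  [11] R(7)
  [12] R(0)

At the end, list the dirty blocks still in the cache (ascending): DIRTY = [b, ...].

DIRTY = [7]

  0 | R B6 → L2 miss [-]
  1 | R B6 → L2 hit [-]
  2 | W B7 → L3 miss [D]
  3 | R B1 → L1 miss [-]
  4 | W B0 → L0 miss [D]
  5 | R B0 → L0 hit [D]
  6 | W B4 → L0 miss wb→B0 [D]
  7 | R B5 → L1 miss [-]
  8 | R B2 → L2 miss [-]
  9 | R B5 → L1 hit [-]
  10 | R B4 → L0 hit [D]
  11 | R B7 → L3 hit [D]
  12 | R B0 → L0 miss wb→B4 [-]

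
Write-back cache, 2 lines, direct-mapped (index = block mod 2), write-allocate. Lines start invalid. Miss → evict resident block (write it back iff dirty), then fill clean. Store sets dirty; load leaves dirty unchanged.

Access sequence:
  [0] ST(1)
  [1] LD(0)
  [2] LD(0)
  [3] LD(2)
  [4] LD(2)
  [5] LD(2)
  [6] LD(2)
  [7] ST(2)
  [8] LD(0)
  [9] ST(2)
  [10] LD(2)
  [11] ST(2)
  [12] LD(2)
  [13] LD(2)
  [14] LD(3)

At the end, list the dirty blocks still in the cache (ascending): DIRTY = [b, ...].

0: W B1 → L1 miss [D]
1: R B0 → L0 miss [-]
2: R B0 → L0 hit [-]
3: R B2 → L0 miss [-]
4: R B2 → L0 hit [-]
5: R B2 → L0 hit [-]
6: R B2 → L0 hit [-]
7: W B2 → L0 hit [D]
8: R B0 → L0 miss wb→B2 [-]
9: W B2 → L0 miss [D]
10: R B2 → L0 hit [D]
11: W B2 → L0 hit [D]
12: R B2 → L0 hit [D]
13: R B2 → L0 hit [D]
14: R B3 → L1 miss wb→B1 [-]

DIRTY = [2]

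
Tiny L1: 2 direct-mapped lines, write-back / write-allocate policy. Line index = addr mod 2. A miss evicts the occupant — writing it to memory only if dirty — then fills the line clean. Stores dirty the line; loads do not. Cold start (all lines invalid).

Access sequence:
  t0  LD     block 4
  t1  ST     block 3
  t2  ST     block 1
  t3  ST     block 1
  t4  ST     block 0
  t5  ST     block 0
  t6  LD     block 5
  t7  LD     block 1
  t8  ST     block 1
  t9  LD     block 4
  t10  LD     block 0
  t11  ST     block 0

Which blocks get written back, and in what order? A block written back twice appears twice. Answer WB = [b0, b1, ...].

  0 | R B4 → L0 miss [-]
  1 | W B3 → L1 miss [D]
  2 | W B1 → L1 miss wb→B3 [D]
  3 | W B1 → L1 hit [D]
  4 | W B0 → L0 miss [D]
  5 | W B0 → L0 hit [D]
  6 | R B5 → L1 miss wb→B1 [-]
  7 | R B1 → L1 miss [-]
  8 | W B1 → L1 hit [D]
  9 | R B4 → L0 miss wb→B0 [-]
  10 | R B0 → L0 miss [-]
  11 | W B0 → L0 hit [D]

WB = [3, 1, 0]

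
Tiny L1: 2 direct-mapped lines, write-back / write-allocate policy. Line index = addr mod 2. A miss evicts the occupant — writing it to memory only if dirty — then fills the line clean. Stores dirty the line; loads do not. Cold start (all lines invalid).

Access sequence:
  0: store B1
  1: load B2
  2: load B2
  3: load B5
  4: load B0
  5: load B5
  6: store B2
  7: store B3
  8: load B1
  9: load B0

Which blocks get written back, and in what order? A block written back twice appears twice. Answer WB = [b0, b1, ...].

0: W B1 → L1 miss [D]
1: R B2 → L0 miss [-]
2: R B2 → L0 hit [-]
3: R B5 → L1 miss wb→B1 [-]
4: R B0 → L0 miss [-]
5: R B5 → L1 hit [-]
6: W B2 → L0 miss [D]
7: W B3 → L1 miss [D]
8: R B1 → L1 miss wb→B3 [-]
9: R B0 → L0 miss wb→B2 [-]

WB = [1, 3, 2]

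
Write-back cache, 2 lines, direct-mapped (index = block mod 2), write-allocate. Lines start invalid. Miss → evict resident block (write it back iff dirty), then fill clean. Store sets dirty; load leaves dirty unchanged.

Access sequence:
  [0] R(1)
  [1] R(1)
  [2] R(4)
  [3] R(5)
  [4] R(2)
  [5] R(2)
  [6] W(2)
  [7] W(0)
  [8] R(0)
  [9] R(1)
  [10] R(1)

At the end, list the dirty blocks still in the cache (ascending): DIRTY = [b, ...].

DIRTY = [0]

  0 | R B1 → L1 miss [-]
  1 | R B1 → L1 hit [-]
  2 | R B4 → L0 miss [-]
  3 | R B5 → L1 miss [-]
  4 | R B2 → L0 miss [-]
  5 | R B2 → L0 hit [-]
  6 | W B2 → L0 hit [D]
  7 | W B0 → L0 miss wb→B2 [D]
  8 | R B0 → L0 hit [D]
  9 | R B1 → L1 miss [-]
  10 | R B1 → L1 hit [-]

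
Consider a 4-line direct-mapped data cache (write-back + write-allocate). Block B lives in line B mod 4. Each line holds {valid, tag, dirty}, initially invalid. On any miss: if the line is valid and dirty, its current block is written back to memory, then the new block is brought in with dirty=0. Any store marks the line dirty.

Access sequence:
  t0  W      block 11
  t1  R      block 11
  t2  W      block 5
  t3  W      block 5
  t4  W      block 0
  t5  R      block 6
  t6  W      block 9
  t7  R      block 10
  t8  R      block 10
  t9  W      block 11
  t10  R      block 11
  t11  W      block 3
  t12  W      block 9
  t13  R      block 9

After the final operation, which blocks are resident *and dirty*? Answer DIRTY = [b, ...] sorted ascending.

DIRTY = [0, 3, 9]

  0 | W B11 → L3 miss [D]
  1 | R B11 → L3 hit [D]
  2 | W B5 → L1 miss [D]
  3 | W B5 → L1 hit [D]
  4 | W B0 → L0 miss [D]
  5 | R B6 → L2 miss [-]
  6 | W B9 → L1 miss wb→B5 [D]
  7 | R B10 → L2 miss [-]
  8 | R B10 → L2 hit [-]
  9 | W B11 → L3 hit [D]
  10 | R B11 → L3 hit [D]
  11 | W B3 → L3 miss wb→B11 [D]
  12 | W B9 → L1 hit [D]
  13 | R B9 → L1 hit [D]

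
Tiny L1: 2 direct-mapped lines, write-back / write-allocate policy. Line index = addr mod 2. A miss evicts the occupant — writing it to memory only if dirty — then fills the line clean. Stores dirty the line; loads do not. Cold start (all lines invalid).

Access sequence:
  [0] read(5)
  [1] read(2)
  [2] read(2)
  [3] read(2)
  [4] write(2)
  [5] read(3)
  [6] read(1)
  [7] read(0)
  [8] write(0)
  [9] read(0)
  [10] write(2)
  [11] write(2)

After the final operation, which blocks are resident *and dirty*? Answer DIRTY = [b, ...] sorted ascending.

  0 | R B5 → L1 miss [-]
  1 | R B2 → L0 miss [-]
  2 | R B2 → L0 hit [-]
  3 | R B2 → L0 hit [-]
  4 | W B2 → L0 hit [D]
  5 | R B3 → L1 miss [-]
  6 | R B1 → L1 miss [-]
  7 | R B0 → L0 miss wb→B2 [-]
  8 | W B0 → L0 hit [D]
  9 | R B0 → L0 hit [D]
  10 | W B2 → L0 miss wb→B0 [D]
  11 | W B2 → L0 hit [D]

DIRTY = [2]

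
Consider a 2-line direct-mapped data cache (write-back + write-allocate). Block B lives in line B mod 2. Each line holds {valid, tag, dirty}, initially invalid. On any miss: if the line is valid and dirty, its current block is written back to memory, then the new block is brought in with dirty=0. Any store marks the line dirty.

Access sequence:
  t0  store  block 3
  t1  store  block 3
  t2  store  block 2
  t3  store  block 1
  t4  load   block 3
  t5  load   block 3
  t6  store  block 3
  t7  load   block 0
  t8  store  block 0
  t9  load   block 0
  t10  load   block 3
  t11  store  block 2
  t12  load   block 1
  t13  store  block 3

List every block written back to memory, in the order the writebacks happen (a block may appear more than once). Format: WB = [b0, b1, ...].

WB = [3, 1, 2, 0, 3]

0: W B3 -> L1 miss  d=D]
1: W B3 -> L1 hit  d=D]
2: W B2 -> L0 miss  d=D]
3: W B1 -> L1 miss wb->B3  d=D]
4: R B3 -> L1 miss wb->B1  d=-]
5: R B3 -> L1 hit  d=-]
6: W B3 -> L1 hit  d=D]
7: R B0 -> L0 miss wb->B2  d=-]
8: W B0 -> L0 hit  d=D]
9: R B0 -> L0 hit  d=D]
10: R B3 -> L1 hit  d=D]
11: W B2 -> L0 miss wb->B0  d=D]
12: R B1 -> L1 miss wb->B3  d=-]
13: W B3 -> L1 miss  d=D]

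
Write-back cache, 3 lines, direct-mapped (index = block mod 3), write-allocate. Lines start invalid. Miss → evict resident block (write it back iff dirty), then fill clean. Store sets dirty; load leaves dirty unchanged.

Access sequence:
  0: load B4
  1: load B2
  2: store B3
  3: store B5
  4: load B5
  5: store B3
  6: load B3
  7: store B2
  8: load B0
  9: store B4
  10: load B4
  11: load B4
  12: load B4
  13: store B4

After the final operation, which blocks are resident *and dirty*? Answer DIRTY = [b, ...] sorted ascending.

  0 | R B4 → L1 miss [-]
  1 | R B2 → L2 miss [-]
  2 | W B3 → L0 miss [D]
  3 | W B5 → L2 miss [D]
  4 | R B5 → L2 hit [D]
  5 | W B3 → L0 hit [D]
  6 | R B3 → L0 hit [D]
  7 | W B2 → L2 miss wb→B5 [D]
  8 | R B0 → L0 miss wb→B3 [-]
  9 | W B4 → L1 hit [D]
  10 | R B4 → L1 hit [D]
  11 | R B4 → L1 hit [D]
  12 | R B4 → L1 hit [D]
  13 | W B4 → L1 hit [D]

DIRTY = [2, 4]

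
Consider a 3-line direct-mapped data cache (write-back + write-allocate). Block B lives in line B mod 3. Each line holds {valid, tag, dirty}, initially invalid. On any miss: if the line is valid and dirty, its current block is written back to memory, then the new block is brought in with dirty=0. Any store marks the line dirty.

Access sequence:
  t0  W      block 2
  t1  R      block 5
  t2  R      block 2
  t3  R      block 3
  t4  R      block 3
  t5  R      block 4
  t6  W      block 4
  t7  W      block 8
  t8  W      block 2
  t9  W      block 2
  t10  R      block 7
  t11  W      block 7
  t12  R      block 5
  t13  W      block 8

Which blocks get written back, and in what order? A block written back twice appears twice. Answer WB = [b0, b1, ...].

0: W B2 -> L2 miss  d=D]
1: R B5 -> L2 miss wb->B2  d=-]
2: R B2 -> L2 miss  d=-]
3: R B3 -> L0 miss  d=-]
4: R B3 -> L0 hit  d=-]
5: R B4 -> L1 miss  d=-]
6: W B4 -> L1 hit  d=D]
7: W B8 -> L2 miss  d=D]
8: W B2 -> L2 miss wb->B8  d=D]
9: W B2 -> L2 hit  d=D]
10: R B7 -> L1 miss wb->B4  d=-]
11: W B7 -> L1 hit  d=D]
12: R B5 -> L2 miss wb->B2  d=-]
13: W B8 -> L2 miss  d=D]

WB = [2, 8, 4, 2]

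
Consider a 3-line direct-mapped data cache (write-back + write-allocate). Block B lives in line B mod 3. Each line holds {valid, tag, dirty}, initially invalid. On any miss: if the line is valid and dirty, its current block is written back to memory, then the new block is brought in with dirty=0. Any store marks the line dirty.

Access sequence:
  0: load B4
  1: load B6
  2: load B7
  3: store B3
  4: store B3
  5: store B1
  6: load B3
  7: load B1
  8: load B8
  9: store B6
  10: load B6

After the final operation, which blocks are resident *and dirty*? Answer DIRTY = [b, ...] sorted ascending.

DIRTY = [1, 6]

  0 | R B4 → L1 miss [-]
  1 | R B6 → L0 miss [-]
  2 | R B7 → L1 miss [-]
  3 | W B3 → L0 miss [D]
  4 | W B3 → L0 hit [D]
  5 | W B1 → L1 miss [D]
  6 | R B3 → L0 hit [D]
  7 | R B1 → L1 hit [D]
  8 | R B8 → L2 miss [-]
  9 | W B6 → L0 miss wb→B3 [D]
  10 | R B6 → L0 hit [D]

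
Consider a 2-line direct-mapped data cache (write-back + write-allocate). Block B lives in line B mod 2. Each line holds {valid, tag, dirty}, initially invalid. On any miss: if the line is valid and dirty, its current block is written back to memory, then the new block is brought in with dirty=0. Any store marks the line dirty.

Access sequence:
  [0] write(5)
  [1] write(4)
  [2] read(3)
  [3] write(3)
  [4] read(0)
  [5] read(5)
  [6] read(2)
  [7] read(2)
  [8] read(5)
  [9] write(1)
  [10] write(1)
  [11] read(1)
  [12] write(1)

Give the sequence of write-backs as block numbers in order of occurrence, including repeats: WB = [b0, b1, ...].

WB = [5, 4, 3]

0: W B5 → L1 miss [D]
1: W B4 → L0 miss [D]
2: R B3 → L1 miss wb→B5 [-]
3: W B3 → L1 hit [D]
4: R B0 → L0 miss wb→B4 [-]
5: R B5 → L1 miss wb→B3 [-]
6: R B2 → L0 miss [-]
7: R B2 → L0 hit [-]
8: R B5 → L1 hit [-]
9: W B1 → L1 miss [D]
10: W B1 → L1 hit [D]
11: R B1 → L1 hit [D]
12: W B1 → L1 hit [D]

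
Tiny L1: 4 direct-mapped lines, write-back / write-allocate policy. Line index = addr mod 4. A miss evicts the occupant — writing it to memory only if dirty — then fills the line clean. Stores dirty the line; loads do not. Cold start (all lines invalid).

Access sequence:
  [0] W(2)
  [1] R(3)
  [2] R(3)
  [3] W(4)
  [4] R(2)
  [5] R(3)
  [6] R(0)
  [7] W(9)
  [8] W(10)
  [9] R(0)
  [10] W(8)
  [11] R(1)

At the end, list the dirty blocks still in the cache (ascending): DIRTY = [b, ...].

DIRTY = [8, 10]

0: W B2 → L2 miss [D]
1: R B3 → L3 miss [-]
2: R B3 → L3 hit [-]
3: W B4 → L0 miss [D]
4: R B2 → L2 hit [D]
5: R B3 → L3 hit [-]
6: R B0 → L0 miss wb→B4 [-]
7: W B9 → L1 miss [D]
8: W B10 → L2 miss wb→B2 [D]
9: R B0 → L0 hit [-]
10: W B8 → L0 miss [D]
11: R B1 → L1 miss wb→B9 [-]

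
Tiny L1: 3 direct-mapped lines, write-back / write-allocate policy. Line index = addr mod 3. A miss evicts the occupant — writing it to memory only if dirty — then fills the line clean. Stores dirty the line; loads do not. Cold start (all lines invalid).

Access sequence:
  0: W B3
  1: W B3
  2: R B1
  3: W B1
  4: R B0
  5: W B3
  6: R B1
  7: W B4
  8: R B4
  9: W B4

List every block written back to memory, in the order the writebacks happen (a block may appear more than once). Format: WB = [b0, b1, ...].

0: W B3 -> L0 miss  d=D]
1: W B3 -> L0 hit  d=D]
2: R B1 -> L1 miss  d=-]
3: W B1 -> L1 hit  d=D]
4: R B0 -> L0 miss wb->B3  d=-]
5: W B3 -> L0 miss  d=D]
6: R B1 -> L1 hit  d=D]
7: W B4 -> L1 miss wb->B1  d=D]
8: R B4 -> L1 hit  d=D]
9: W B4 -> L1 hit  d=D]

WB = [3, 1]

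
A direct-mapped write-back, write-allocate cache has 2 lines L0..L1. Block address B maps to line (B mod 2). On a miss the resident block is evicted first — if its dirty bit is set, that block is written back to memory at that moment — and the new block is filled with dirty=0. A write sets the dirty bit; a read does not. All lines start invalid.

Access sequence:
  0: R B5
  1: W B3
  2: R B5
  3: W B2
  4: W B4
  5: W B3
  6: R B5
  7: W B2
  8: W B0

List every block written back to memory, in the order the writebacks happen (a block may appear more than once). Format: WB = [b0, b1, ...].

0: R B5 -> L1 miss  d=-]
1: W B3 -> L1 miss  d=D]
2: R B5 -> L1 miss wb->B3  d=-]
3: W B2 -> L0 miss  d=D]
4: W B4 -> L0 miss wb->B2  d=D]
5: W B3 -> L1 miss  d=D]
6: R B5 -> L1 miss wb->B3  d=-]
7: W B2 -> L0 miss wb->B4  d=D]
8: W B0 -> L0 miss wb->B2  d=D]

WB = [3, 2, 3, 4, 2]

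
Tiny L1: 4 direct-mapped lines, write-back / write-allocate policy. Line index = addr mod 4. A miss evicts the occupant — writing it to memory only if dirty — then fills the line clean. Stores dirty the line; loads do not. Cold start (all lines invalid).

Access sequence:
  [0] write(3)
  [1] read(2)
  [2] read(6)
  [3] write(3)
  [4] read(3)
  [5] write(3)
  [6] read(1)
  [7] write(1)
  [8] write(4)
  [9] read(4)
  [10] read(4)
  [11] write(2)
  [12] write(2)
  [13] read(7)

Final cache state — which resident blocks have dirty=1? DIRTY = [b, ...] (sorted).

DIRTY = [1, 2, 4]

  0 | W B3 → L3 miss [D]
  1 | R B2 → L2 miss [-]
  2 | R B6 → L2 miss [-]
  3 | W B3 → L3 hit [D]
  4 | R B3 → L3 hit [D]
  5 | W B3 → L3 hit [D]
  6 | R B1 → L1 miss [-]
  7 | W B1 → L1 hit [D]
  8 | W B4 → L0 miss [D]
  9 | R B4 → L0 hit [D]
  10 | R B4 → L0 hit [D]
  11 | W B2 → L2 miss [D]
  12 | W B2 → L2 hit [D]
  13 | R B7 → L3 miss wb→B3 [-]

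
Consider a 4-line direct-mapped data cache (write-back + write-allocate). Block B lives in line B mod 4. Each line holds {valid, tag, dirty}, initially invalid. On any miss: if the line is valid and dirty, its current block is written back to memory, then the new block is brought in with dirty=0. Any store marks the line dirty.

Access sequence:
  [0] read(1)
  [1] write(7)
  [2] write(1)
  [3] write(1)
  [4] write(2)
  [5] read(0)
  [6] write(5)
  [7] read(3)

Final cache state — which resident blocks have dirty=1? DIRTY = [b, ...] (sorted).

0: R B1 → L1 miss [-]
1: W B7 → L3 miss [D]
2: W B1 → L1 hit [D]
3: W B1 → L1 hit [D]
4: W B2 → L2 miss [D]
5: R B0 → L0 miss [-]
6: W B5 → L1 miss wb→B1 [D]
7: R B3 → L3 miss wb→B7 [-]

DIRTY = [2, 5]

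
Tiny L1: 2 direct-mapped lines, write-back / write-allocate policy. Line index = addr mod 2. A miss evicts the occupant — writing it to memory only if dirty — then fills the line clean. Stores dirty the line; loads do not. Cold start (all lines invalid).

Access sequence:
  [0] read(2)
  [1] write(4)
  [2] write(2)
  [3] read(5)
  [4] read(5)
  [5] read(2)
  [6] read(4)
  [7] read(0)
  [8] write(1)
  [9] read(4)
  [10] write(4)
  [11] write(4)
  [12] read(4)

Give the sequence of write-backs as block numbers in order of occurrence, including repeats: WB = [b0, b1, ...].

0: R B2 -> L0 miss  d=-]
1: W B4 -> L0 miss  d=D]
2: W B2 -> L0 miss wb->B4  d=D]
3: R B5 -> L1 miss  d=-]
4: R B5 -> L1 hit  d=-]
5: R B2 -> L0 hit  d=D]
6: R B4 -> L0 miss wb->B2  d=-]
7: R B0 -> L0 miss  d=-]
8: W B1 -> L1 miss  d=D]
9: R B4 -> L0 miss  d=-]
10: W B4 -> L0 hit  d=D]
11: W B4 -> L0 hit  d=D]
12: R B4 -> L0 hit  d=D]

WB = [4, 2]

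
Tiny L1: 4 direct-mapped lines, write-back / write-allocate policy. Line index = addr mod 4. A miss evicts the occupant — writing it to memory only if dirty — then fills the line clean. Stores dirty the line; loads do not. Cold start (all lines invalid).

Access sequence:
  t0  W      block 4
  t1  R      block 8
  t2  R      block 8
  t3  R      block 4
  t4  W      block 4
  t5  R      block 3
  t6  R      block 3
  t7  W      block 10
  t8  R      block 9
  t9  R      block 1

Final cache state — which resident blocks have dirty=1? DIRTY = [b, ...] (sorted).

0: W B4 -> L0 miss  d=D]
1: R B8 -> L0 miss wb->B4  d=-]
2: R B8 -> L0 hit  d=-]
3: R B4 -> L0 miss  d=-]
4: W B4 -> L0 hit  d=D]
5: R B3 -> L3 miss  d=-]
6: R B3 -> L3 hit  d=-]
7: W B10 -> L2 miss  d=D]
8: R B9 -> L1 miss  d=-]
9: R B1 -> L1 miss  d=-]

DIRTY = [4, 10]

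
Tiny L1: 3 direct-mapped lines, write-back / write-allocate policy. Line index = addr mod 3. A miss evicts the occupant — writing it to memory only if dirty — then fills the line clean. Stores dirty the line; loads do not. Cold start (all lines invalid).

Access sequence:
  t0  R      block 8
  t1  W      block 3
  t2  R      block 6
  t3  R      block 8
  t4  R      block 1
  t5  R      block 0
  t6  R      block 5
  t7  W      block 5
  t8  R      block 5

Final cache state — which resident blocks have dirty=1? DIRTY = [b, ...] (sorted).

  0 | R B8 → L2 miss [-]
  1 | W B3 → L0 miss [D]
  2 | R B6 → L0 miss wb→B3 [-]
  3 | R B8 → L2 hit [-]
  4 | R B1 → L1 miss [-]
  5 | R B0 → L0 miss [-]
  6 | R B5 → L2 miss [-]
  7 | W B5 → L2 hit [D]
  8 | R B5 → L2 hit [D]

DIRTY = [5]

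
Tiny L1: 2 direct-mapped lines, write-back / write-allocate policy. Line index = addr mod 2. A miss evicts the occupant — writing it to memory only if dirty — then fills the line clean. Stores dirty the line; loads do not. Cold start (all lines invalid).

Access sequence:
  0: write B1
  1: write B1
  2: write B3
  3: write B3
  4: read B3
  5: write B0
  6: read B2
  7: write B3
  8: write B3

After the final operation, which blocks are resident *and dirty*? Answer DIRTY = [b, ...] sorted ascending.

DIRTY = [3]

0: W B1 -> L1 miss  d=D]
1: W B1 -> L1 hit  d=D]
2: W B3 -> L1 miss wb->B1  d=D]
3: W B3 -> L1 hit  d=D]
4: R B3 -> L1 hit  d=D]
5: W B0 -> L0 miss  d=D]
6: R B2 -> L0 miss wb->B0  d=-]
7: W B3 -> L1 hit  d=D]
8: W B3 -> L1 hit  d=D]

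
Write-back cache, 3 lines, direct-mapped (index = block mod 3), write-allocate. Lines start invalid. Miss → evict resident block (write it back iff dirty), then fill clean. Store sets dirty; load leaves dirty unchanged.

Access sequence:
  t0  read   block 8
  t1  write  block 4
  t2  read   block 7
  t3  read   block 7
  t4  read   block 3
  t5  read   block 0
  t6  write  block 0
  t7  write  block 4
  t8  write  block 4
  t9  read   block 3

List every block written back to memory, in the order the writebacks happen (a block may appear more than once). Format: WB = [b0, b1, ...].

WB = [4, 0]

  0 | R B8 → L2 miss [-]
  1 | W B4 → L1 miss [D]
  2 | R B7 → L1 miss wb→B4 [-]
  3 | R B7 → L1 hit [-]
  4 | R B3 → L0 miss [-]
  5 | R B0 → L0 miss [-]
  6 | W B0 → L0 hit [D]
  7 | W B4 → L1 miss [D]
  8 | W B4 → L1 hit [D]
  9 | R B3 → L0 miss wb→B0 [-]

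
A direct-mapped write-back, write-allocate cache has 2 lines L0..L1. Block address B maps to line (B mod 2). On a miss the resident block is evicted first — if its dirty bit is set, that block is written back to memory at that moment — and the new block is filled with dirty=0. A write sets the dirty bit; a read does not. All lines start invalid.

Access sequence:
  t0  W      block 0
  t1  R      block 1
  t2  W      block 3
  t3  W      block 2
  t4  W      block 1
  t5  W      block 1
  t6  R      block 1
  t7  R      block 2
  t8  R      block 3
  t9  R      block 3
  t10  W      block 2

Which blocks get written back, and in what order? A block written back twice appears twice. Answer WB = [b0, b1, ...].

  0 | W B0 → L0 miss [D]
  1 | R B1 → L1 miss [-]
  2 | W B3 → L1 miss [D]
  3 | W B2 → L0 miss wb→B0 [D]
  4 | W B1 → L1 miss wb→B3 [D]
  5 | W B1 → L1 hit [D]
  6 | R B1 → L1 hit [D]
  7 | R B2 → L0 hit [D]
  8 | R B3 → L1 miss wb→B1 [-]
  9 | R B3 → L1 hit [-]
  10 | W B2 → L0 hit [D]

WB = [0, 3, 1]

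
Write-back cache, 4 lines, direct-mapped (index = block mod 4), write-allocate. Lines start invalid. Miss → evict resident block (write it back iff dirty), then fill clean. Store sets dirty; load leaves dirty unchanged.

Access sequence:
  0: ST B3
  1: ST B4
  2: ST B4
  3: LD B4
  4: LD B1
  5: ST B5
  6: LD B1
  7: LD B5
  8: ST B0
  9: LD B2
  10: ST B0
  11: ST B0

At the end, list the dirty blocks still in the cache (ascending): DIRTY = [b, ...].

  0 | W B3 → L3 miss [D]
  1 | W B4 → L0 miss [D]
  2 | W B4 → L0 hit [D]
  3 | R B4 → L0 hit [D]
  4 | R B1 → L1 miss [-]
  5 | W B5 → L1 miss [D]
  6 | R B1 → L1 miss wb→B5 [-]
  7 | R B5 → L1 miss [-]
  8 | W B0 → L0 miss wb→B4 [D]
  9 | R B2 → L2 miss [-]
  10 | W B0 → L0 hit [D]
  11 | W B0 → L0 hit [D]

DIRTY = [0, 3]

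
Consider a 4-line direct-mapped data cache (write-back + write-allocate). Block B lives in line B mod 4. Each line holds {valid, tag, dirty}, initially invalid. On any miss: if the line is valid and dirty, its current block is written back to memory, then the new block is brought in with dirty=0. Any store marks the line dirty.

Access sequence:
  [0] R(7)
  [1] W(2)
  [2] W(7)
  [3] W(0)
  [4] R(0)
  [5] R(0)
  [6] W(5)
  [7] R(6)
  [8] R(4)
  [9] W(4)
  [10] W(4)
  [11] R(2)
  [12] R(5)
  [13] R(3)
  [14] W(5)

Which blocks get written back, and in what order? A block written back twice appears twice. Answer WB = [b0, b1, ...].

WB = [2, 0, 7]

0: R B7 → L3 miss [-]
1: W B2 → L2 miss [D]
2: W B7 → L3 hit [D]
3: W B0 → L0 miss [D]
4: R B0 → L0 hit [D]
5: R B0 → L0 hit [D]
6: W B5 → L1 miss [D]
7: R B6 → L2 miss wb→B2 [-]
8: R B4 → L0 miss wb→B0 [-]
9: W B4 → L0 hit [D]
10: W B4 → L0 hit [D]
11: R B2 → L2 miss [-]
12: R B5 → L1 hit [D]
13: R B3 → L3 miss wb→B7 [-]
14: W B5 → L1 hit [D]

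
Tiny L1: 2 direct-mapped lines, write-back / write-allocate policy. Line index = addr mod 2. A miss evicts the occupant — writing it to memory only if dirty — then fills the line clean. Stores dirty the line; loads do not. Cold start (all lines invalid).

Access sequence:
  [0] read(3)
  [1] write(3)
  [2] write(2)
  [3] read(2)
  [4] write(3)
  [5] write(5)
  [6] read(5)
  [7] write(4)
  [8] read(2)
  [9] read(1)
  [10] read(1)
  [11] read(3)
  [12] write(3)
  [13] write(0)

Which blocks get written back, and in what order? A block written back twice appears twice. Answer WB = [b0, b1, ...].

WB = [3, 2, 4, 5]

0: R B3 → L1 miss [-]
1: W B3 → L1 hit [D]
2: W B2 → L0 miss [D]
3: R B2 → L0 hit [D]
4: W B3 → L1 hit [D]
5: W B5 → L1 miss wb→B3 [D]
6: R B5 → L1 hit [D]
7: W B4 → L0 miss wb→B2 [D]
8: R B2 → L0 miss wb→B4 [-]
9: R B1 → L1 miss wb→B5 [-]
10: R B1 → L1 hit [-]
11: R B3 → L1 miss [-]
12: W B3 → L1 hit [D]
13: W B0 → L0 miss [D]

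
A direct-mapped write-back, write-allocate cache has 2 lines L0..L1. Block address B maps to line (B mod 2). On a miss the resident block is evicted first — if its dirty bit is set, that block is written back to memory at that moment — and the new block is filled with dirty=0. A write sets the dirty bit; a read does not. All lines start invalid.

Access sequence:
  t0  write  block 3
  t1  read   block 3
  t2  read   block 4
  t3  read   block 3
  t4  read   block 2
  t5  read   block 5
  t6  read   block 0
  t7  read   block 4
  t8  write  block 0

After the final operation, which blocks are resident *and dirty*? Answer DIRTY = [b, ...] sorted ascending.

DIRTY = [0]

  0 | W B3 → L1 miss [D]
  1 | R B3 → L1 hit [D]
  2 | R B4 → L0 miss [-]
  3 | R B3 → L1 hit [D]
  4 | R B2 → L0 miss [-]
  5 | R B5 → L1 miss wb→B3 [-]
  6 | R B0 → L0 miss [-]
  7 | R B4 → L0 miss [-]
  8 | W B0 → L0 miss [D]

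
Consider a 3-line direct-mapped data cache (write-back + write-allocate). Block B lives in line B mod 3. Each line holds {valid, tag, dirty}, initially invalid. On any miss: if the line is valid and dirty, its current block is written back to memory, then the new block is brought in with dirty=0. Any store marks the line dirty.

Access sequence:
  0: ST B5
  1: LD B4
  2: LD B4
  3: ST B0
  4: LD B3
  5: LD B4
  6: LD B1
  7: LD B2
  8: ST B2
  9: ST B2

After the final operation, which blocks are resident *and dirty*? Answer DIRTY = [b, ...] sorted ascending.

DIRTY = [2]

  0 | W B5 → L2 miss [D]
  1 | R B4 → L1 miss [-]
  2 | R B4 → L1 hit [-]
  3 | W B0 → L0 miss [D]
  4 | R B3 → L0 miss wb→B0 [-]
  5 | R B4 → L1 hit [-]
  6 | R B1 → L1 miss [-]
  7 | R B2 → L2 miss wb→B5 [-]
  8 | W B2 → L2 hit [D]
  9 | W B2 → L2 hit [D]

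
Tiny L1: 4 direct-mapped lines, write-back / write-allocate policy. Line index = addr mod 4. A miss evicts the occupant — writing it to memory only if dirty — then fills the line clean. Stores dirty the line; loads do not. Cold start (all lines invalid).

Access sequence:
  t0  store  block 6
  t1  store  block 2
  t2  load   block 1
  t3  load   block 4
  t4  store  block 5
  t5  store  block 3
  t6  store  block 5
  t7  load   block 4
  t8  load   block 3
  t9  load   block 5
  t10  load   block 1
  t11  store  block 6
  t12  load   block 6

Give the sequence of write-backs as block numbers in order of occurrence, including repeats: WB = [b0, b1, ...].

  0 | W B6 → L2 miss [D]
  1 | W B2 → L2 miss wb→B6 [D]
  2 | R B1 → L1 miss [-]
  3 | R B4 → L0 miss [-]
  4 | W B5 → L1 miss [D]
  5 | W B3 → L3 miss [D]
  6 | W B5 → L1 hit [D]
  7 | R B4 → L0 hit [-]
  8 | R B3 → L3 hit [D]
  9 | R B5 → L1 hit [D]
  10 | R B1 → L1 miss wb→B5 [-]
  11 | W B6 → L2 miss wb→B2 [D]
  12 | R B6 → L2 hit [D]

WB = [6, 5, 2]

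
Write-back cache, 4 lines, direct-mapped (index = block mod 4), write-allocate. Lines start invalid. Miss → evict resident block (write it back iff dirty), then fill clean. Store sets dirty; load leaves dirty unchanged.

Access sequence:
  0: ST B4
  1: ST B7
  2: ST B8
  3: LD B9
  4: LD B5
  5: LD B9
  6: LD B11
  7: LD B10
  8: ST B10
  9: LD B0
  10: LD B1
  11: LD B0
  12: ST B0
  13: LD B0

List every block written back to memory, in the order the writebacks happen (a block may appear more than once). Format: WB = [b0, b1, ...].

0: W B4 -> L0 miss  d=D]
1: W B7 -> L3 miss  d=D]
2: W B8 -> L0 miss wb->B4  d=D]
3: R B9 -> L1 miss  d=-]
4: R B5 -> L1 miss  d=-]
5: R B9 -> L1 miss  d=-]
6: R B11 -> L3 miss wb->B7  d=-]
7: R B10 -> L2 miss  d=-]
8: W B10 -> L2 hit  d=D]
9: R B0 -> L0 miss wb->B8  d=-]
10: R B1 -> L1 miss  d=-]
11: R B0 -> L0 hit  d=-]
12: W B0 -> L0 hit  d=D]
13: R B0 -> L0 hit  d=D]

WB = [4, 7, 8]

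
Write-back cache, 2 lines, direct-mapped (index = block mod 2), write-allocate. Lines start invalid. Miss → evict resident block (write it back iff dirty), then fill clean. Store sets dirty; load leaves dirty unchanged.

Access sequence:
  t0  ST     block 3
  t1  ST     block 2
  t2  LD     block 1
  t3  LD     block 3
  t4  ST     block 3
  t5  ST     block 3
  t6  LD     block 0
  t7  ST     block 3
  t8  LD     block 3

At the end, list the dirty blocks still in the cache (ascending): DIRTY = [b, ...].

DIRTY = [3]

0: W B3 → L1 miss [D]
1: W B2 → L0 miss [D]
2: R B1 → L1 miss wb→B3 [-]
3: R B3 → L1 miss [-]
4: W B3 → L1 hit [D]
5: W B3 → L1 hit [D]
6: R B0 → L0 miss wb→B2 [-]
7: W B3 → L1 hit [D]
8: R B3 → L1 hit [D]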